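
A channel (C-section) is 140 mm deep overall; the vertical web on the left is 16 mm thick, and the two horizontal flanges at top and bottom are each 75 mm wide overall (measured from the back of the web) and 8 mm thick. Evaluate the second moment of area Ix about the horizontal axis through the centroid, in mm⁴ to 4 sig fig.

Ix ≈ 7.776 × 10⁶ mm⁴

Treat the section as a set of non-overlapping primitives; coordinates are from the bounding-box lower-left.
Web: 16 × 140, A = 2 240 mm², y = 70 mm, Ī = 3 658 667 mm⁴.
Top flange (beyond web): 59 × 8, A = 472 mm², y = 136 mm, Ī = 2517.33 mm⁴.
Bottom flange (beyond web): 59 × 8, A = 472 mm², y = 4 mm, Ī = 2517.33 mm⁴.
By symmetry the centroid is at mid-height, ȳ = 70 mm.
Transfer each piece to the horizontal axis through the centroid using Ī + A·d² with d = y − 70:
  web: d = 0 mm → contributes +3 658 667 mm⁴
  top flange (beyond web): d = 66 mm → contributes +2 058 549 mm⁴
  bottom flange (beyond web): d = -66 mm → contributes +2 058 549 mm⁴
Total I = 7 775 765 mm⁴.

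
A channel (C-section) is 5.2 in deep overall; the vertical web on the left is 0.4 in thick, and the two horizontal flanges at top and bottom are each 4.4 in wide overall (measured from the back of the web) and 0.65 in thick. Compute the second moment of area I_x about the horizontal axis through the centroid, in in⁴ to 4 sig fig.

Split into non-overlapping primitives; take the origin at the lower-left of the bounding box.
Web: 0.4 × 5.2, A = 2.08 in², y = 2.6 in, Ī = 4.68693 in⁴.
Top flange (beyond web): 4 × 0.65, A = 2.6 in², y = 4.875 in, Ī = 0.0915417 in⁴.
Bottom flange (beyond web): 4 × 0.65, A = 2.6 in², y = 0.325 in, Ī = 0.0915417 in⁴.
By symmetry the centroid is at mid-height, ȳ = 2.6 in.
Transfer each piece to the horizontal axis through the centroid using Ī + A·d² with d = y − 2.6:
  web: d = 0 in → contributes +4.68693 in⁴
  top flange (beyond web): d = 2.275 in → contributes +13.5482 in⁴
  bottom flange (beyond web): d = -2.275 in → contributes +13.5482 in⁴
Total I = 31.7833 in⁴.

I_x ≈ 31.78 in⁴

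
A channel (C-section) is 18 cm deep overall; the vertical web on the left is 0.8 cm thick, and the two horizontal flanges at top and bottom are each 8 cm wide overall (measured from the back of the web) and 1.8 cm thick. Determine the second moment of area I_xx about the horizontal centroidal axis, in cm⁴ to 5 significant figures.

Treat the section as a set of non-overlapping primitives; coordinates are from the bounding-box lower-left.
Web: 0.8 × 18, A = 14.4 cm², y = 9 cm, Ī = 388.8 cm⁴.
Top flange (beyond web): 7.2 × 1.8, A = 12.96 cm², y = 17.1 cm, Ī = 3.4992 cm⁴.
Bottom flange (beyond web): 7.2 × 1.8, A = 12.96 cm², y = 0.9 cm, Ī = 3.4992 cm⁴.
By symmetry the centroid is at mid-height, ȳ = 9 cm.
Transfer each piece to the horizontal centroidal axis using Ī + A·d² with d = y − 9:
  web: d = 0 cm → contributes +388.8 cm⁴
  top flange (beyond web): d = 8.1 cm → contributes +853.8048 cm⁴
  bottom flange (beyond web): d = -8.1 cm → contributes +853.8048 cm⁴
Total I = 2096.41 cm⁴.

I_xx ≈ 2096.4 cm⁴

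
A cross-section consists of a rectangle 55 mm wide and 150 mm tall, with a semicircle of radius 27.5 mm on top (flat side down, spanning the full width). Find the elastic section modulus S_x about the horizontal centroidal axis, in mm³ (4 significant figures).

Treat the section as a set of non-overlapping primitives; coordinates are from the bounding-box lower-left.
Rectangular body: 55 × 150, A = 8 250 mm², y = 75 mm, Ī = 15 468 750 mm⁴.
Semicircular cap: semicircle r = 27.5, A = 1187.91 mm², y = 161.671 mm, Ī = 62771.5 mm⁴.
Centroid: ȳ = ΣA·y / ΣA = 85.909 mm.
Transfer each piece to the horizontal centroidal axis using Ī + A·d² with d = y − 85.909:
  rectangular body: d = -10.909 mm → contributes +16 450 551 mm⁴
  semicircular cap: d = 75.7624 mm → contributes +6 881 326 mm⁴
Total I = 23 331 877 mm⁴.
Extreme fibre distance c = 91.591 mm; S = I/c = 254 740 mm³.

S_x ≈ 2.547 × 10⁵ mm³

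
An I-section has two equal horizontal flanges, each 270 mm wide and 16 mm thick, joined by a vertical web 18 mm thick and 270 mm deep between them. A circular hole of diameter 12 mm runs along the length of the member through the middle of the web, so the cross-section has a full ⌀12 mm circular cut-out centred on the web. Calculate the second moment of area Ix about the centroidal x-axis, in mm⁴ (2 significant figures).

Ix ≈ 2.1 × 10⁸ mm⁴

Break the section into simple shapes (no overlaps), measuring from the bottom-left corner of the bounding box.
Bottom flange: 270 × 16, A = 4 320 mm², y = 8 mm, Ī = 92 160 mm⁴.
Web: 18 × 270, A = 4 860 mm², y = 151 mm, Ī = 29 524 500 mm⁴.
Top flange: 270 × 16, A = 4 320 mm², y = 294 mm, Ī = 92 160 mm⁴.
Hole (subtracted): ⌀12, A = 113.1 mm², y = 151 mm, Ī = 1 018 mm⁴.
By symmetry the centroid is at mid-height, ȳ = 151 mm.
Transfer each piece to the centroidal x-axis using Ī + A·d² with d = y − 151:
  bottom flange: d = -143 mm → contributes +88 431 840 mm⁴
  web: d = 0 mm → contributes +29 524 500 mm⁴
  top flange: d = 143 mm → contributes +88 431 840 mm⁴
  hole: d = 0 mm → contributes −1 018 mm⁴
Total I = 206 387 162 mm⁴.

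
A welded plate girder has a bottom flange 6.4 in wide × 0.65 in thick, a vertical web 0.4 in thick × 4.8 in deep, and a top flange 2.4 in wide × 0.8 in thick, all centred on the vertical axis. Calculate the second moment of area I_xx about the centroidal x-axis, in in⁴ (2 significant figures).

I_xx ≈ 45 in⁴

Split into non-overlapping primitives; take the origin at the lower-left of the bounding box.
Bottom plate: 6.4 × 0.65, A = 4.16 in², y = 0.325 in, Ī = 0.1465 in⁴.
Web plate: 0.4 × 4.8, A = 1.92 in², y = 3.05 in, Ī = 3.686 in⁴.
Top plate: 2.4 × 0.8, A = 1.92 in², y = 5.85 in, Ī = 0.1024 in⁴.
Centroid: ȳ = ΣA·y / ΣA = 2.305 in.
Transfer each piece to the centroidal x-axis using Ī + A·d² with d = y − 2.305:
  bottom plate: d = -1.98 in → contributes +16.46 in⁴
  web plate: d = 0.745 in → contributes +4.752 in⁴
  top plate: d = 3.545 in → contributes +24.23 in⁴
Total I = 45.44 in⁴.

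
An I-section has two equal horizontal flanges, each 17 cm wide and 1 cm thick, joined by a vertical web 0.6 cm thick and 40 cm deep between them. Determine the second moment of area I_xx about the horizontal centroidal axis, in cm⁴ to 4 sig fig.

Break the section into simple shapes (no overlaps), measuring from the bottom-left corner of the bounding box.
Bottom flange: 17 × 1, A = 17 cm², y = 0.5 cm, Ī = 1.41667 cm⁴.
Web: 0.6 × 40, A = 24 cm², y = 21 cm, Ī = 3 200 cm⁴.
Top flange: 17 × 1, A = 17 cm², y = 41.5 cm, Ī = 1.41667 cm⁴.
By symmetry the centroid is at mid-height, ȳ = 21 cm.
Transfer each piece to the horizontal centroidal axis using Ī + A·d² with d = y − 21:
  bottom flange: d = -20.5 cm → contributes +7145.67 cm⁴
  web: d = 0 cm → contributes +3 200 cm⁴
  top flange: d = 20.5 cm → contributes +7145.67 cm⁴
Total I = 17491.3 cm⁴.

I_xx ≈ 1.749 × 10⁴ cm⁴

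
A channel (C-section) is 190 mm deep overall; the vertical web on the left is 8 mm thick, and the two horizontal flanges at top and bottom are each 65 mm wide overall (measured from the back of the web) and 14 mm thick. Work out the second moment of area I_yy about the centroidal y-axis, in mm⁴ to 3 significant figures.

Decompose the section into non-overlapping parts with the origin at the bottom-left of its bounding rectangle.
Web: 8 × 190, A = 1 520 mm², x = 4 mm, Ī = 8106.7 mm⁴.
Top flange (beyond web): 57 × 14, A = 798 mm², x = 36.5 mm, Ī = 216 059 mm⁴.
Bottom flange (beyond web): 57 × 14, A = 798 mm², x = 36.5 mm, Ī = 216 059 mm⁴.
Centroid: x̄ = ΣA·x / ΣA = 20.646 mm.
Transfer each piece to the centroidal y-axis using Ī + A·d² with d = x − 20.646:
  web: d = -16.646 mm → contributes +429 300 mm⁴
  top flange (beyond web): d = 15.854 mm → contributes +416 627 mm⁴
  bottom flange (beyond web): d = 15.854 mm → contributes +416 627 mm⁴
Total I = 1 262 553 mm⁴.

I_yy ≈ 1.26 × 10⁶ mm⁴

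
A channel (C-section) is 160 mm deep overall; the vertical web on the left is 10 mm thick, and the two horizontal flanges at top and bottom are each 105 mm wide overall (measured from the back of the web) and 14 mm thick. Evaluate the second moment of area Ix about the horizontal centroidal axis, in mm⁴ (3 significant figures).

Ix ≈ 1.76 × 10⁷ mm⁴

Split into non-overlapping primitives; take the origin at the lower-left of the bounding box.
Web: 10 × 160, A = 1 600 mm², y = 80 mm, Ī = 3 413 333 mm⁴.
Top flange (beyond web): 95 × 14, A = 1 330 mm², y = 153 mm, Ī = 21 723 mm⁴.
Bottom flange (beyond web): 95 × 14, A = 1 330 mm², y = 7 mm, Ī = 21 723 mm⁴.
By symmetry the centroid is at mid-height, ȳ = 80 mm.
Transfer each piece to the horizontal centroidal axis using Ī + A·d² with d = y − 80:
  web: d = 0 mm → contributes +3 413 333 mm⁴
  top flange (beyond web): d = 73 mm → contributes +7 109 293 mm⁴
  bottom flange (beyond web): d = -73 mm → contributes +7 109 293 mm⁴
Total I = 17 631 920 mm⁴.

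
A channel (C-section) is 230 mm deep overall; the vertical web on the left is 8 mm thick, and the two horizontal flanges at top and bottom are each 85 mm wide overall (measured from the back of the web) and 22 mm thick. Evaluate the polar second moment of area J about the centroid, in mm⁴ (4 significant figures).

Split into non-overlapping primitives; take the origin at the lower-left of the bounding box.
Web: 8 × 230, A = 1 840 mm², y = 115 mm, Ī = 8 111 333 mm⁴.
Top flange (beyond web): 77 × 22, A = 1 694 mm², y = 219 mm, Ī = 68324.7 mm⁴.
Bottom flange (beyond web): 77 × 22, A = 1 694 mm², y = 11 mm, Ī = 68324.7 mm⁴.
By symmetry the centroid is at mid-height, ȳ = 115 mm.
Transfer each piece to the centroidal x-axis using Ī + A·d² with d = y − 115:
  web: d = 0 mm → contributes +8 111 333 mm⁴
  top flange (beyond web): d = 104 mm → contributes +18 390 629 mm⁴
  bottom flange (beyond web): d = -104 mm → contributes +18 390 629 mm⁴
Total I = 44 892 591 mm⁴.
For the y-axis: x̄ = 31.5421 mm.
Repeating about the centroidal y-axis gives I_y = 3 837 558 mm⁴.
Polar second moment: J = I_x + I_y = 48 730 149 mm⁴.

J ≈ 4.873 × 10⁷ mm⁴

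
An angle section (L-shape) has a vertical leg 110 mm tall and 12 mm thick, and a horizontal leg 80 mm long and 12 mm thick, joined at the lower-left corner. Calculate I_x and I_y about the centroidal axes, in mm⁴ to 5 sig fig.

I_x ≈ 2.5515 × 10⁶ mm⁴, I_y ≈ 1.1371 × 10⁶ mm⁴

Split into non-overlapping primitives; take the origin at the lower-left of the bounding box.
Vertical leg: 12 × 110, A = 1 320 mm², y = 55 mm, Ī = 1 331 000 mm⁴.
Horizontal leg (remainder): 68 × 12, A = 816 mm², y = 6 mm, Ī = 9 792 mm⁴.
Centroid: ȳ = ΣA·y / ΣA = 36.2809 mm.
Transfer each piece to the centroidal x-axis using Ī + A·d² with d = y − 36.2809:
  vertical leg: d = 18.7191 mm → contributes +1 793 534 mm⁴
  horizontal leg (remainder): d = -30.2809 mm → contributes +758009.2 mm⁴
Total I = 2 551 543 mm⁴.
For the y-axis: x̄ = 21.2809 mm.
Repeating about the centroidal y-axis gives I_y = 1 137 103 mm⁴.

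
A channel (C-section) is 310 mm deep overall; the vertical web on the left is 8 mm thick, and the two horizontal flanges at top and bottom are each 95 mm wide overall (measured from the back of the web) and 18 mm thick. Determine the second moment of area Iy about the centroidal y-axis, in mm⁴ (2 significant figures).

Iy ≈ 5.1 × 10⁶ mm⁴

Break the section into simple shapes (no overlaps), measuring from the bottom-left corner of the bounding box.
Web: 8 × 310, A = 2 480 mm², x = 4 mm, Ī = 13 227 mm⁴.
Top flange (beyond web): 87 × 18, A = 1 566 mm², x = 51.5 mm, Ī = 987 755 mm⁴.
Bottom flange (beyond web): 87 × 18, A = 1 566 mm², x = 51.5 mm, Ī = 987 755 mm⁴.
Centroid: x̄ = ΣA·x / ΣA = 30.51 mm.
Transfer each piece to the centroidal y-axis using Ī + A·d² with d = x − 30.51:
  web: d = -26.51 mm → contributes +1 756 025 mm⁴
  top flange (beyond web): d = 20.99 mm → contributes +1 677 751 mm⁴
  bottom flange (beyond web): d = 20.99 mm → contributes +1 677 751 mm⁴
Total I = 5 111 527 mm⁴.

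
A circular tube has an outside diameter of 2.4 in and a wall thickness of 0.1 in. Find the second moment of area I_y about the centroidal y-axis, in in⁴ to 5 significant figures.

Decompose the section into non-overlapping parts with the origin at the bottom-left of its bounding rectangle.
Outer circle: ⌀2.4, A = 4.523893 in², x = 1.2 in, Ī = 1.628602 in⁴.
Bore (subtracted): ⌀2.2, A = 3.801327 in², x = 1.2 in, Ī = 1.149901 in⁴.
By symmetry the centroid is at mid-width, x̄ = 1.2 in.
All pieces are centred on the centroidal y-axis, so I = ΣĪ (holes subtracted) = 0.4787002 in⁴.

I_y ≈ 0.47870 in⁴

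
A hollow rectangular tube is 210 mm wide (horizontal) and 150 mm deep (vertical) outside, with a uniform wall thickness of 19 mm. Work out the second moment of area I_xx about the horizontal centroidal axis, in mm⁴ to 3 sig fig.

Break the section into simple shapes (no overlaps), measuring from the bottom-left corner of the bounding box.
Outer rectangle: 210 × 150, A = 31 500 mm², y = 75 mm, Ī = 59 062 500 mm⁴.
Inner void (subtracted): 172 × 112, A = 19 264 mm², y = 75 mm, Ī = 20 137 301 mm⁴.
By symmetry the centroid is at mid-height, ȳ = 75 mm.
All pieces are centred on the horizontal centroidal axis, so I = ΣĪ (holes subtracted) = 38 925 199 mm⁴.

I_xx ≈ 3.89 × 10⁷ mm⁴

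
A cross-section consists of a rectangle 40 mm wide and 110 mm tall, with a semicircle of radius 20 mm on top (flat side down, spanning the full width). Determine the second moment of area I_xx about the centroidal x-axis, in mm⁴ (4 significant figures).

I_xx ≈ 6.670 × 10⁶ mm⁴

Decompose the section into non-overlapping parts with the origin at the bottom-left of its bounding rectangle.
Rectangular body: 40 × 110, A = 4 400 mm², y = 55 mm, Ī = 4 436 667 mm⁴.
Semicircular cap: semicircle r = 20, A = 628.319 mm², y = 118.488 mm, Ī = 17561.1 mm⁴.
Centroid: ȳ = ΣA·y / ΣA = 62.9332 mm.
Transfer each piece to the centroidal x-axis using Ī + A·d² with d = y − 62.9332:
  rectangular body: d = -7.93324 mm → contributes +4 713 586 mm⁴
  semicircular cap: d = 55.555 mm → contributes +1 956 779 mm⁴
Total I = 6 670 365 mm⁴.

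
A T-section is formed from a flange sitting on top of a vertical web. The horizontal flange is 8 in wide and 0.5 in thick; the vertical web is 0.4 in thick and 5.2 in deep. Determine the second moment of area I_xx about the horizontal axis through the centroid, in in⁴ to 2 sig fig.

I_xx ≈ 16 in⁴

Decompose the section into non-overlapping parts with the origin at the bottom-left of its bounding rectangle.
Flange: 8 × 0.5, A = 4 in², y = 5.45 in, Ī = 0.08333 in⁴.
Web: 0.4 × 5.2, A = 2.08 in², y = 2.6 in, Ī = 4.687 in⁴.
Centroid: ȳ = ΣA·y / ΣA = 4.475 in.
Transfer each piece to the horizontal axis through the centroid using Ī + A·d² with d = y − 4.475:
  flange: d = 0.975 in → contributes +3.886 in⁴
  web: d = -1.875 in → contributes +12 in⁴
Total I = 15.89 in⁴.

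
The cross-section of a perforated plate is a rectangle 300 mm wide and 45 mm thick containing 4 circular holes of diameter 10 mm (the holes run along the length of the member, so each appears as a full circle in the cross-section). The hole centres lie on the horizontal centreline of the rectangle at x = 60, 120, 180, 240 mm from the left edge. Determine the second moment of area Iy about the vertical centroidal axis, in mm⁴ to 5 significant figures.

Break the section into simple shapes (no overlaps), measuring from the bottom-left corner of the bounding box.
Plate: 300 × 45, A = 13 500 mm², x = 150 mm, Ī = 101 250 000 mm⁴.
Hole 1 (subtracted): ⌀10, A = 78.53982 mm², x = 60 mm, Ī = 490.8739 mm⁴.
Hole 2 (subtracted): ⌀10, A = 78.53982 mm², x = 120 mm, Ī = 490.8739 mm⁴.
Hole 3 (subtracted): ⌀10, A = 78.53982 mm², x = 180 mm, Ī = 490.8739 mm⁴.
Hole 4 (subtracted): ⌀10, A = 78.53982 mm², x = 240 mm, Ī = 490.8739 mm⁴.
By symmetry the centroid is at mid-width, x̄ = 150 mm.
Transfer each piece to the vertical centroidal axis using Ī + A·d² with d = x − 150:
  plate: d = 0 mm → contributes +101 250 000 mm⁴
  hole 1: d = -90 mm → contributes −636663.4 mm⁴
  hole 2: d = -30 mm → contributes −71176.71 mm⁴
  hole 3: d = 30 mm → contributes −71176.71 mm⁴
  hole 4: d = 90 mm → contributes −636663.4 mm⁴
Total I = 99 834 320 mm⁴.

Iy ≈ 9.9834 × 10⁷ mm⁴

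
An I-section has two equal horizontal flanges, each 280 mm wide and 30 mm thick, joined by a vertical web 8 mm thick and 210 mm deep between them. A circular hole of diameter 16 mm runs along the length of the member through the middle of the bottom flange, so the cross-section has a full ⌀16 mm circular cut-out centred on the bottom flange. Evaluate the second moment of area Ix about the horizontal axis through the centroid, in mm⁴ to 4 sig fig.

Treat the section as a set of non-overlapping primitives; coordinates are from the bounding-box lower-left.
Bottom flange: 280 × 30, A = 8 400 mm², y = 15 mm, Ī = 630 000 mm⁴.
Web: 8 × 210, A = 1 680 mm², y = 135 mm, Ī = 6 174 000 mm⁴.
Top flange: 280 × 30, A = 8 400 mm², y = 255 mm, Ī = 630 000 mm⁴.
Hole (subtracted): ⌀16, A = 201.062 mm², y = 15 mm, Ī = 3216.99 mm⁴.
Centroid: ȳ = ΣA·y / ΣA = 136.32 mm.
Transfer each piece to the horizontal axis through the centroid using Ī + A·d² with d = y − 136.32:
  bottom flange: d = -121.32 mm → contributes +124 265 671 mm⁴
  web: d = -1.31996 mm → contributes +6 176 927 mm⁴
  top flange: d = 118.68 mm → contributes +118 943 600 mm⁴
  hole: d = -121.32 mm → contributes −2 962 553 mm⁴
Total I = 246 423 644 mm⁴.

Ix ≈ 2.464 × 10⁸ mm⁴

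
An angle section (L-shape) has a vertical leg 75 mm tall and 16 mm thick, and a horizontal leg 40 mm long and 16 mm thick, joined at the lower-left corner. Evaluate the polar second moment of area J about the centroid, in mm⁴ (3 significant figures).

J ≈ 9.84 × 10⁵ mm⁴

Treat the section as a set of non-overlapping primitives; coordinates are from the bounding-box lower-left.
Vertical leg: 16 × 75, A = 1 200 mm², y = 37.5 mm, Ī = 562 500 mm⁴.
Horizontal leg (remainder): 24 × 16, A = 384 mm², y = 8 mm, Ī = 8 192 mm⁴.
Centroid: ȳ = ΣA·y / ΣA = 30.348 mm.
Transfer each piece to the centroidal x-axis using Ī + A·d² with d = y − 30.348:
  vertical leg: d = 7.1515 mm → contributes +623 873 mm⁴
  horizontal leg (remainder): d = -22.348 mm → contributes +199 983 mm⁴
Total I = 823 856 mm⁴.
For the y-axis: x̄ = 12.848 mm.
Repeating about the centroidal y-axis gives I_y = 160 396 mm⁴.
Polar second moment: J = I_x + I_y = 984 251 mm⁴.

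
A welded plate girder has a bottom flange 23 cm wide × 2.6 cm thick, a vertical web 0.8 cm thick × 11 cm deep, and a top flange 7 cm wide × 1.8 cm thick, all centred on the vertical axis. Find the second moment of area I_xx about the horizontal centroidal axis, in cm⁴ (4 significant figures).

I_xx ≈ 2098 cm⁴

Break the section into simple shapes (no overlaps), measuring from the bottom-left corner of the bounding box.
Bottom plate: 23 × 2.6, A = 59.8 cm², y = 1.3 cm, Ī = 33.6873 cm⁴.
Web plate: 0.8 × 11, A = 8.8 cm², y = 8.1 cm, Ī = 88.7333 cm⁴.
Top plate: 7 × 1.8, A = 12.6 cm², y = 14.5 cm, Ī = 3.402 cm⁴.
Centroid: ȳ = ΣA·y / ΣA = 4.08522 cm.
Transfer each piece to the horizontal centroidal axis using Ī + A·d² with d = y − 4.08522:
  bottom plate: d = -2.78522 cm → contributes +497.583 cm⁴
  web plate: d = 4.01478 cm → contributes +230.576 cm⁴
  top plate: d = 10.4148 cm → contributes +1370.09 cm⁴
Total I = 2098.25 cm⁴.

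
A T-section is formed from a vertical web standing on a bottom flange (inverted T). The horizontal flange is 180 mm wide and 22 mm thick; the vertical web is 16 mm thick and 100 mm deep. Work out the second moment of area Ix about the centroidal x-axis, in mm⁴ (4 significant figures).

Break the section into simple shapes (no overlaps), measuring from the bottom-left corner of the bounding box.
Flange: 180 × 22, A = 3 960 mm², y = 11 mm, Ī = 159 720 mm⁴.
Web: 16 × 100, A = 1 600 mm², y = 72 mm, Ī = 1 333 333 mm⁴.
Centroid: ȳ = ΣA·y / ΣA = 28.554 mm.
Transfer each piece to the centroidal x-axis using Ī + A·d² with d = y − 28.554:
  flange: d = -17.554 mm → contributes +1 379 960 mm⁴
  web: d = 43.446 mm → contributes +4 353 427 mm⁴
Total I = 5 733 387 mm⁴.

Ix ≈ 5.733 × 10⁶ mm⁴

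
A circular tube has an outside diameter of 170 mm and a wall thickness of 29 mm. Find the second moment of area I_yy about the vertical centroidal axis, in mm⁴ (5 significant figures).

I_yy ≈ 3.3274 × 10⁷ mm⁴

Split into non-overlapping primitives; take the origin at the lower-left of the bounding box.
Outer circle: ⌀170, A = 22698.01 mm², x = 85 mm, Ī = 40 998 275 mm⁴.
Bore (subtracted): ⌀112, A = 9852.035 mm², x = 85 mm, Ī = 7 723 995 mm⁴.
By symmetry the centroid is at mid-width, x̄ = 85 mm.
All pieces are centred on the vertical centroidal axis, so I = ΣĪ (holes subtracted) = 33 274 280 mm⁴.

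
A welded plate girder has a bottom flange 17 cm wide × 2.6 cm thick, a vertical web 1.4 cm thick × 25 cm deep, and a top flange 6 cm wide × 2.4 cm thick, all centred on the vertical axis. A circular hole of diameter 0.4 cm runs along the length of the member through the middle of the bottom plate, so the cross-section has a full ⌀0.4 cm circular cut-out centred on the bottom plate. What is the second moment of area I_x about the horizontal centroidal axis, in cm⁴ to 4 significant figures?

Break the section into simple shapes (no overlaps), measuring from the bottom-left corner of the bounding box.
Bottom plate: 17 × 2.6, A = 44.2 cm², y = 1.3 cm, Ī = 24.8993 cm⁴.
Web plate: 1.4 × 25, A = 35 cm², y = 15.1 cm, Ī = 1822.92 cm⁴.
Top plate: 6 × 2.4, A = 14.4 cm², y = 28.8 cm, Ī = 6.912 cm⁴.
Hole (subtracted): ⌀0.4, A = 0.125664 cm², y = 1.3 cm, Ī = 0.00125664 cm⁴.
Centroid: ȳ = ΣA·y / ΣA = 10.7037 cm.
Transfer each piece to the horizontal centroidal axis using Ī + A·d² with d = y − 10.7037:
  bottom plate: d = -9.40365 cm → contributes +3933.45 cm⁴
  web plate: d = 4.39635 cm → contributes +2499.39 cm⁴
  top plate: d = 18.0963 cm → contributes +4722.59 cm⁴
  hole: d = -9.40365 cm → contributes −11.1135 cm⁴
Total I = 11144.3 cm⁴.

I_x ≈ 1.114 × 10⁴ cm⁴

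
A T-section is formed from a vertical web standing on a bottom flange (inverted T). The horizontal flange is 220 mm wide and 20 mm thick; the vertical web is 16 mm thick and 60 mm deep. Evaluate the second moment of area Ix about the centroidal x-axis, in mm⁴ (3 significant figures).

Ix ≈ 1.70 × 10⁶ mm⁴

Treat the section as a set of non-overlapping primitives; coordinates are from the bounding-box lower-left.
Flange: 220 × 20, A = 4 400 mm², y = 10 mm, Ī = 146 667 mm⁴.
Web: 16 × 60, A = 960 mm², y = 50 mm, Ī = 288 000 mm⁴.
Centroid: ȳ = ΣA·y / ΣA = 17.164 mm.
Transfer each piece to the centroidal x-axis using Ī + A·d² with d = y − 17.164:
  flange: d = -7.1642 mm → contributes +372 499 mm⁴
  web: d = 32.836 mm → contributes +1 323 063 mm⁴
Total I = 1 695 562 mm⁴.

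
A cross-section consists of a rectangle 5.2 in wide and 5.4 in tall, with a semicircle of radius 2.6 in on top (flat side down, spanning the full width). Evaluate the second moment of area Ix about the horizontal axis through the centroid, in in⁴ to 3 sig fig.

Ix ≈ 185 in⁴

Break the section into simple shapes (no overlaps), measuring from the bottom-left corner of the bounding box.
Rectangular body: 5.2 × 5.4, A = 28.08 in², y = 2.7 in, Ī = 68.234 in⁴.
Semicircular cap: semicircle r = 2.6, A = 10.619 in², y = 6.5035 in, Ī = 5.0156 in⁴.
Centroid: ȳ = ΣA·y / ΣA = 3.7436 in.
Transfer each piece to the horizontal axis through the centroid using Ī + A·d² with d = y − 3.7436:
  rectangular body: d = -1.0436 in → contributes +98.819 in⁴
  semicircular cap: d = 2.7598 in → contributes +85.894 in⁴
Total I = 184.71 in⁴.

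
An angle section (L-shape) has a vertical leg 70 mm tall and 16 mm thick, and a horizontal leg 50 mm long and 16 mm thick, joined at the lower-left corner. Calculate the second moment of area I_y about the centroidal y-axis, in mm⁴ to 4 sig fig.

Split into non-overlapping primitives; take the origin at the lower-left of the bounding box.
Vertical leg: 16 × 70, A = 1 120 mm², x = 8 mm, Ī = 23893.3 mm⁴.
Horizontal leg (remainder): 34 × 16, A = 544 mm², x = 33 mm, Ī = 52405.3 mm⁴.
Centroid: x̄ = ΣA·x / ΣA = 16.1731 mm.
Transfer each piece to the centroidal y-axis using Ī + A·d² with d = x − 16.1731:
  vertical leg: d = -8.17308 mm → contributes +98708.4 mm⁴
  horizontal leg (remainder): d = 16.8269 mm → contributes +206 436 mm⁴
Total I = 305 145 mm⁴.

I_y ≈ 3.051 × 10⁵ mm⁴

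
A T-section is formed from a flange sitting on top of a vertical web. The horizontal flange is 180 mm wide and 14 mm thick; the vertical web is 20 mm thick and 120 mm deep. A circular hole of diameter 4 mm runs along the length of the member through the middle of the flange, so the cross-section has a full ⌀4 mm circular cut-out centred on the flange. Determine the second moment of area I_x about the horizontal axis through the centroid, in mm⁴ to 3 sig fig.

I_x ≈ 8.43 × 10⁶ mm⁴

Break the section into simple shapes (no overlaps), measuring from the bottom-left corner of the bounding box.
Flange: 180 × 14, A = 2 520 mm², y = 127 mm, Ī = 41 160 mm⁴.
Web: 20 × 120, A = 2 400 mm², y = 60 mm, Ī = 2 880 000 mm⁴.
Hole (subtracted): ⌀4, A = 12.566 mm², y = 127 mm, Ī = 12.566 mm⁴.
Centroid: ȳ = ΣA·y / ΣA = 94.233 mm.
Transfer each piece to the horizontal axis through the centroid using Ī + A·d² with d = y − 94.233:
  flange: d = 32.767 mm → contributes +2 746 761 mm⁴
  web: d = -34.233 mm → contributes +5 692 619 mm⁴
  hole: d = 32.767 mm → contributes −13 504 mm⁴
Total I = 8 425 875 mm⁴.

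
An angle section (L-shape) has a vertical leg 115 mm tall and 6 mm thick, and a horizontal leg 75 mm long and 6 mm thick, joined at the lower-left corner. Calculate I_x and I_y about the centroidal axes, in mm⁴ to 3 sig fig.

Break the section into simple shapes (no overlaps), measuring from the bottom-left corner of the bounding box.
Vertical leg: 6 × 115, A = 690 mm², y = 57.5 mm, Ī = 760 438 mm⁴.
Horizontal leg (remainder): 69 × 6, A = 414 mm², y = 3 mm, Ī = 1 242 mm⁴.
Centroid: ȳ = ΣA·y / ΣA = 37.063 mm.
Transfer each piece to the centroidal x-axis using Ī + A·d² with d = y − 37.063:
  vertical leg: d = 20.438 mm → contributes +1 048 645 mm⁴
  horizontal leg (remainder): d = -34.063 mm → contributes +481 587 mm⁴
Total I = 1 530 232 mm⁴.
For the y-axis: x̄ = 17.063 mm.
Repeating about the centroidal y-axis gives I_y = 530 192 mm⁴.

I_x ≈ 1.53 × 10⁶ mm⁴, I_y ≈ 5.30 × 10⁵ mm⁴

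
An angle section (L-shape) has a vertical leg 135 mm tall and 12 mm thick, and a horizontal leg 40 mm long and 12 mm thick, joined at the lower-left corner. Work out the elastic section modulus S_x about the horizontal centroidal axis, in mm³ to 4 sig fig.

S_x ≈ 4.505 × 10⁴ mm³

Treat the section as a set of non-overlapping primitives; coordinates are from the bounding-box lower-left.
Vertical leg: 12 × 135, A = 1 620 mm², y = 67.5 mm, Ī = 2 460 375 mm⁴.
Horizontal leg (remainder): 28 × 12, A = 336 mm², y = 6 mm, Ī = 4 032 mm⁴.
Centroid: ȳ = ΣA·y / ΣA = 56.9356 mm.
Transfer each piece to the horizontal centroidal axis using Ī + A·d² with d = y − 56.9356:
  vertical leg: d = 10.5644 mm → contributes +2 641 178 mm⁴
  horizontal leg (remainder): d = -50.9356 mm → contributes +875 762 mm⁴
Total I = 3 516 940 mm⁴.
Extreme fibre distance c = 78.0644 mm; S = I/c = 45051.8 mm³.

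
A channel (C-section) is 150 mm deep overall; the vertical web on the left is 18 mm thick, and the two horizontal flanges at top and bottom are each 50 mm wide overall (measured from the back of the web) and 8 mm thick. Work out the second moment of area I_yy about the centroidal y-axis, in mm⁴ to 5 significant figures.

Split into non-overlapping primitives; take the origin at the lower-left of the bounding box.
Web: 18 × 150, A = 2 700 mm², x = 9 mm, Ī = 72 900 mm⁴.
Top flange (beyond web): 32 × 8, A = 256 mm², x = 34 mm, Ī = 21845.33 mm⁴.
Bottom flange (beyond web): 32 × 8, A = 256 mm², x = 34 mm, Ī = 21845.33 mm⁴.
Centroid: x̄ = ΣA·x / ΣA = 12.98506 mm.
Transfer each piece to the centroidal y-axis using Ī + A·d² with d = x − 12.98506:
  web: d = -3.985056 mm → contributes +115777.8 mm⁴
  top flange (beyond web): d = 21.01494 mm → contributes +134902.1 mm⁴
  bottom flange (beyond web): d = 21.01494 mm → contributes +134902.1 mm⁴
Total I = 385581.9 mm⁴.

I_yy ≈ 3.8558 × 10⁵ mm⁴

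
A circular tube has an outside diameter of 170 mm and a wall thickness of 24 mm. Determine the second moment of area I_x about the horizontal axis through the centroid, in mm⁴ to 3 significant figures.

Decompose the section into non-overlapping parts with the origin at the bottom-left of its bounding rectangle.
Outer circle: ⌀170, A = 22 698 mm², y = 85 mm, Ī = 40 998 275 mm⁴.
Bore (subtracted): ⌀122, A = 11 690 mm², y = 85 mm, Ī = 10 874 498 mm⁴.
By symmetry the centroid is at mid-height, ȳ = 85 mm.
All pieces are centred on the horizontal axis through the centroid, so I = ΣĪ (holes subtracted) = 30 123 777 mm⁴.

I_x ≈ 3.01 × 10⁷ mm⁴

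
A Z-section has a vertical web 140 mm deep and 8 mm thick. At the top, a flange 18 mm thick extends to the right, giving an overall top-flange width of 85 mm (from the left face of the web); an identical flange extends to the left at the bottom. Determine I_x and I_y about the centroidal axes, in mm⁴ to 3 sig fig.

I_x ≈ 1.22 × 10⁷ mm⁴, I_y ≈ 6.38 × 10⁶ mm⁴

Decompose the section into non-overlapping parts with the origin at the bottom-left of its bounding rectangle.
Web: 8 × 140, A = 1 120 mm², y = 70 mm, Ī = 1 829 333 mm⁴.
Top flange (beyond web): 77 × 18, A = 1 386 mm², y = 131 mm, Ī = 37 422 mm⁴.
Bottom flange (beyond web): 77 × 18, A = 1 386 mm², y = 9 mm, Ī = 37 422 mm⁴.
Centroid: ȳ = ΣA·y / ΣA = 70 mm.
Transfer each piece to the centroidal x-axis using Ī + A·d² with d = y − 70:
  web: d = 0 mm → contributes +1 829 333 mm⁴
  top flange (beyond web): d = 61 mm → contributes +5 194 728 mm⁴
  bottom flange (beyond web): d = -61 mm → contributes +5 194 728 mm⁴
Total I = 12 218 789 mm⁴.
For the y-axis: x̄ = 81 mm.
Repeating about the centroidal y-axis gives I_y = 6 382 497 mm⁴.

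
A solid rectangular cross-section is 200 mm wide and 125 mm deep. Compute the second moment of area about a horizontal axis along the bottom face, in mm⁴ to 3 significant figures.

I_base ≈ 1.30 × 10⁸ mm⁴

The section: 200 × 125, A = 25 000 mm², y = 62.5 mm, Ī = 32 552 083 mm⁴.
Transfer it to the bottom edge using Ī + A·d² with d = y − 0:
  the section: d = 62.5 mm → contributes +130 208 333 mm⁴
Total I = 130 208 333 mm⁴.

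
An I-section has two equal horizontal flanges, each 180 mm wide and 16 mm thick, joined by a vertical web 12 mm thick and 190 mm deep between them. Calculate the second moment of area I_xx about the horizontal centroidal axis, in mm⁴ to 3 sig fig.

Decompose the section into non-overlapping parts with the origin at the bottom-left of its bounding rectangle.
Bottom flange: 180 × 16, A = 2 880 mm², y = 8 mm, Ī = 61 440 mm⁴.
Web: 12 × 190, A = 2 280 mm², y = 111 mm, Ī = 6 859 000 mm⁴.
Top flange: 180 × 16, A = 2 880 mm², y = 214 mm, Ī = 61 440 mm⁴.
By symmetry the centroid is at mid-height, ȳ = 111 mm.
Transfer each piece to the horizontal centroidal axis using Ī + A·d² with d = y − 111:
  bottom flange: d = -103 mm → contributes +30 615 360 mm⁴
  web: d = 0 mm → contributes +6 859 000 mm⁴
  top flange: d = 103 mm → contributes +30 615 360 mm⁴
Total I = 68 089 720 mm⁴.

I_xx ≈ 6.81 × 10⁷ mm⁴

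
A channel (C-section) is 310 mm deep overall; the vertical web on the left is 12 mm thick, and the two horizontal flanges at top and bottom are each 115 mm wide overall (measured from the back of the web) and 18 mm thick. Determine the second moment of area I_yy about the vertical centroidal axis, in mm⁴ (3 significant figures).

I_yy ≈ 9.46 × 10⁶ mm⁴

Break the section into simple shapes (no overlaps), measuring from the bottom-left corner of the bounding box.
Web: 12 × 310, A = 3 720 mm², x = 6 mm, Ī = 44 640 mm⁴.
Top flange (beyond web): 103 × 18, A = 1 854 mm², x = 63.5 mm, Ī = 1 639 091 mm⁴.
Bottom flange (beyond web): 103 × 18, A = 1 854 mm², x = 63.5 mm, Ī = 1 639 091 mm⁴.
Centroid: x̄ = ΣA·x / ΣA = 34.704 mm.
Transfer each piece to the vertical centroidal axis using Ī + A·d² with d = x − 34.704:
  web: d = -28.704 mm → contributes +3 109 526 mm⁴
  top flange (beyond web): d = 28.796 mm → contributes +3 176 493 mm⁴
  bottom flange (beyond web): d = 28.796 mm → contributes +3 176 493 mm⁴
Total I = 9 462 511 mm⁴.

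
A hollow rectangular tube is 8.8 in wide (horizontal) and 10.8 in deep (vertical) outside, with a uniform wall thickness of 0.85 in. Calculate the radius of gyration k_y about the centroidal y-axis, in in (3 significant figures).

k_y ≈ 3.35 in

Split into non-overlapping primitives; take the origin at the lower-left of the bounding box.
Outer rectangle: 8.8 × 10.8, A = 95.04 in², x = 4.4 in, Ī = 613.32 in⁴.
Inner void (subtracted): 7.1 × 9.1, A = 64.61 in², x = 4.4 in, Ī = 271.42 in⁴.
By symmetry the centroid is at mid-width, x̄ = 4.4 in.
All pieces are centred on the centroidal y-axis, so I = ΣĪ (holes subtracted) = 341.91 in⁴.
Radius of gyration: k = √(I/A) = √(341.91 / 30.43) = 3.352 in.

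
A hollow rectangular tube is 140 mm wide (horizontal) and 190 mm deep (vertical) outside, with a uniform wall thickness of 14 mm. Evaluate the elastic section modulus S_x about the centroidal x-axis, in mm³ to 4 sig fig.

S_x ≈ 4.246 × 10⁵ mm³

Decompose the section into non-overlapping parts with the origin at the bottom-left of its bounding rectangle.
Outer rectangle: 140 × 190, A = 26 600 mm², y = 95 mm, Ī = 80 021 667 mm⁴.
Inner void (subtracted): 112 × 162, A = 18 144 mm², y = 95 mm, Ī = 39 680 928 mm⁴.
By symmetry the centroid is at mid-height, ȳ = 95 mm.
All pieces are centred on the centroidal x-axis, so I = ΣĪ (holes subtracted) = 40 340 739 mm⁴.
Extreme fibre distance c = 95 mm; S = I/c = 424 639 mm³.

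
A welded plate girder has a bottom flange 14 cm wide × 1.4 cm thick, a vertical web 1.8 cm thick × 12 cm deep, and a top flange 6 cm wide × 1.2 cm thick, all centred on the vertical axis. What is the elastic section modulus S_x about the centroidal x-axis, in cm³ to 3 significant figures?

S_x ≈ 147 cm³

Split into non-overlapping primitives; take the origin at the lower-left of the bounding box.
Bottom plate: 14 × 1.4, A = 19.6 cm², y = 0.7 cm, Ī = 3.2013 cm⁴.
Web plate: 1.8 × 12, A = 21.6 cm², y = 7.4 cm, Ī = 259.2 cm⁴.
Top plate: 6 × 1.2, A = 7.2 cm², y = 14 cm, Ī = 0.864 cm⁴.
Centroid: ȳ = ΣA·y / ΣA = 5.6686 cm.
Transfer each piece to the centroidal x-axis using Ī + A·d² with d = y − 5.6686:
  bottom plate: d = -4.9686 cm → contributes +487.07 cm⁴
  web plate: d = 1.7314 cm → contributes +323.95 cm⁴
  top plate: d = 8.3314 cm → contributes +500.63 cm⁴
Total I = 1311.6 cm⁴.
Extreme fibre distance c = 8.9314 cm; S = I/c = 146.86 cm³.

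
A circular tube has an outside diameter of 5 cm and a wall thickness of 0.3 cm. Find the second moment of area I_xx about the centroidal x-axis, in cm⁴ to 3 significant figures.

Split into non-overlapping primitives; take the origin at the lower-left of the bounding box.
Outer circle: ⌀5, A = 19.635 cm², y = 2.5 cm, Ī = 30.68 cm⁴.
Bore (subtracted): ⌀4.4, A = 15.205 cm², y = 2.5 cm, Ī = 18.398 cm⁴.
By symmetry the centroid is at mid-height, ȳ = 2.5 cm.
All pieces are centred on the centroidal x-axis, so I = ΣĪ (holes subtracted) = 12.281 cm⁴.

I_xx ≈ 12.3 cm⁴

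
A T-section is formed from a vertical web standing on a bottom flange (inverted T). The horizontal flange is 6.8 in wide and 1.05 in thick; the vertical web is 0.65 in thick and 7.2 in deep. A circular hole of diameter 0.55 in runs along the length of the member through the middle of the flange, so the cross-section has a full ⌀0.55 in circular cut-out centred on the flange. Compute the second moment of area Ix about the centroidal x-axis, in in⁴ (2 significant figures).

Decompose the section into non-overlapping parts with the origin at the bottom-left of its bounding rectangle.
Flange: 6.8 × 1.05, A = 7.14 in², y = 0.525 in, Ī = 0.656 in⁴.
Web: 0.65 × 7.2, A = 4.68 in², y = 4.65 in, Ī = 20.22 in⁴.
Hole (subtracted): ⌀0.55, A = 0.2376 in², y = 0.525 in, Ī = 0.004492 in⁴.
Centroid: ȳ = ΣA·y / ΣA = 2.192 in.
Transfer each piece to the centroidal x-axis using Ī + A·d² with d = y − 2.192:
  flange: d = -1.667 in → contributes +20.49 in⁴
  web: d = 2.458 in → contributes +48.5 in⁴
  hole: d = -1.667 in → contributes −0.6645 in⁴
Total I = 68.33 in⁴.

Ix ≈ 68 in⁴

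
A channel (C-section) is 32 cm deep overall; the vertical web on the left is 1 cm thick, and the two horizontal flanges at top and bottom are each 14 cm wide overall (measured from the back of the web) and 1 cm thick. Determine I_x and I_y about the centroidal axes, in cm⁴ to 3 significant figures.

Treat the section as a set of non-overlapping primitives; coordinates are from the bounding-box lower-left.
Web: 1 × 32, A = 32 cm², y = 16 cm, Ī = 2730.7 cm⁴.
Top flange (beyond web): 13 × 1, A = 13 cm², y = 31.5 cm, Ī = 1.0833 cm⁴.
Bottom flange (beyond web): 13 × 1, A = 13 cm², y = 0.5 cm, Ī = 1.0833 cm⁴.
By symmetry the centroid is at mid-height, ȳ = 16 cm.
Transfer each piece to the centroidal x-axis using Ī + A·d² with d = y − 16:
  web: d = 0 cm → contributes +2730.7 cm⁴
  top flange (beyond web): d = 15.5 cm → contributes +3124.3 cm⁴
  bottom flange (beyond web): d = -15.5 cm → contributes +3124.3 cm⁴
Total I = 8979.3 cm⁴.
For the y-axis: x̄ = 3.6379 cm.
Repeating about the centroidal y-axis gives I_y = 1071.7 cm⁴.

I_x ≈ 8980 cm⁴, I_y ≈ 1070 cm⁴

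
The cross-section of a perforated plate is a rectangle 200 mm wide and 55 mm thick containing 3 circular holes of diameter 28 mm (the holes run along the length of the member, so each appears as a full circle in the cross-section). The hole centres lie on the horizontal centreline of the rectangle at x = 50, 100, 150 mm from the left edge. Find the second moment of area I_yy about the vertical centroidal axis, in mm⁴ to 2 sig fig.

Decompose the section into non-overlapping parts with the origin at the bottom-left of its bounding rectangle.
Plate: 200 × 55, A = 11 000 mm², x = 100 mm, Ī = 36 666 667 mm⁴.
Hole 1 (subtracted): ⌀28, A = 615.8 mm², x = 50 mm, Ī = 30 172 mm⁴.
Hole 2 (subtracted): ⌀28, A = 615.8 mm², x = 100 mm, Ī = 30 172 mm⁴.
Hole 3 (subtracted): ⌀28, A = 615.8 mm², x = 150 mm, Ī = 30 172 mm⁴.
By symmetry the centroid is at mid-width, x̄ = 100 mm.
Transfer each piece to the vertical centroidal axis using Ī + A·d² with d = x − 100:
  plate: d = 0 mm → contributes +36 666 667 mm⁴
  hole 1: d = -50 mm → contributes −1 569 552 mm⁴
  hole 2: d = 0 mm → contributes −30 172 mm⁴
  hole 3: d = 50 mm → contributes −1 569 552 mm⁴
Total I = 33 497 390 mm⁴.

I_yy ≈ 3.3 × 10⁷ mm⁴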